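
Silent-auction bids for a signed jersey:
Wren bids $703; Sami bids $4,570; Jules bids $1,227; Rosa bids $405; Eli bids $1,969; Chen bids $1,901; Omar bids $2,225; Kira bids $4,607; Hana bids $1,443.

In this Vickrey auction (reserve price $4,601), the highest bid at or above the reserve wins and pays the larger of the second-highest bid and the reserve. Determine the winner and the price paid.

Kira pays $4,601

Rule: the highest bid at or above the reserve wins and pays the larger of the second-highest bid and the reserve.
Bids ranked: 4,607 (Kira) > 4,570 (Sami) > 2,225 (Omar) > 1,969 (Eli) > 1,901 (Chen) > 1,443 (Hana) > …
Highest eligible bid: Kira at $4,607.
Second-highest bid $4,570 is below the reserve $4,601, so the reserve binds → payment $4,601.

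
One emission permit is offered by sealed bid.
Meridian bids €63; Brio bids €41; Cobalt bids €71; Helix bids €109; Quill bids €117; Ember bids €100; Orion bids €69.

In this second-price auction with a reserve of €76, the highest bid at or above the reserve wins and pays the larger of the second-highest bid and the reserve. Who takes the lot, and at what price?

Quill pays €109

Sorting bids: 117 (Quill) > 109 (Helix) > 100 (Ember) > 71 (Cobalt) > 69 (Orion) > 63 (Meridian) > …
Highest eligible bid: Quill at €117.
Second-highest bid €109 exceeds the reserve €76 → payment €109.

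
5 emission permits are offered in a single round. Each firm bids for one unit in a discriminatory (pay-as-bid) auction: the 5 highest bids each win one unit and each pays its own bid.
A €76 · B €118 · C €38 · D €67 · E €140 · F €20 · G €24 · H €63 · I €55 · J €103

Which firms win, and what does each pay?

Ordering the bids: 140 (E), 118 (B), 103 (J), 76 (A), 67 (D), 63 (H), 55 (I), …
Top 5: E, B, J, A, D.
Each winner pays its own bid: E €140, B €118, J €103, A €76, D €67.

E €140, B €118, J €103, A €76, D €67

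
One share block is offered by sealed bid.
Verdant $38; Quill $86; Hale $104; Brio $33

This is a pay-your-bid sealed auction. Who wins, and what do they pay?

Hale pays $104

Pay-your-bid sealed auction: the highest bidder wins and pays their own bid.
Bids ranked: 104 (Hale) > 86 (Quill) > 38 (Verdant) > 33 (Brio)
Hale is highest → pays own bid, $104.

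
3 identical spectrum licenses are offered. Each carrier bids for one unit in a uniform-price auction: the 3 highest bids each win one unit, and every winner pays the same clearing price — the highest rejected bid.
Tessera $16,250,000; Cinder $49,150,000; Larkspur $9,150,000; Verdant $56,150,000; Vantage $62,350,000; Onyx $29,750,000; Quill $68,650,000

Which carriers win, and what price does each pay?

Quill, Vantage, Verdant; each pays $49,150,000

Sorting: 68,650,000 (Quill), 62,350,000 (Vantage), 56,150,000 (Verdant), 49,150,000 (Cinder), 29,750,000 (Onyx), …
Top 3: Quill, Vantage, Verdant.
Clearing price = highest rejected bid = $49,150,000.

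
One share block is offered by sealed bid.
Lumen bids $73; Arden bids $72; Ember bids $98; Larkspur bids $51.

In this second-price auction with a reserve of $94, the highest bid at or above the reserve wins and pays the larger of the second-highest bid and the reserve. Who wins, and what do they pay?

Ember pays $94

Rule: the highest bid at or above the reserve wins and pays the larger of the second-highest bid and the reserve.
Bids ranked: 98 (Ember) > 73 (Lumen) > 72 (Arden) > 51 (Larkspur)
Ember has the top bid at or above the reserve ($98).
max(second-highest $73, reserve $94) = $94.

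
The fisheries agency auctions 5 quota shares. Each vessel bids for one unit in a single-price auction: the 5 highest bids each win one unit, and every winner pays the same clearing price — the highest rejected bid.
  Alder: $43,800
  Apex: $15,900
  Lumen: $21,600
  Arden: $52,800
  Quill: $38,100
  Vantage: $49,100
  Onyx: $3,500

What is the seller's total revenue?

Bids ranked high→low: 52,800 (Arden), 49,100 (Vantage), 43,800 (Alder), 38,100 (Quill), 21,600 (Lumen), 15,900 (Apex), 3,500 (Onyx)
Top 5: Arden, Vantage, Alder, Quill, Lumen.
Highest unsuccessful bid: $15,900 → clearing price.
Total revenue = 5 × $15,900 = $79,500.

Total revenue: $79,500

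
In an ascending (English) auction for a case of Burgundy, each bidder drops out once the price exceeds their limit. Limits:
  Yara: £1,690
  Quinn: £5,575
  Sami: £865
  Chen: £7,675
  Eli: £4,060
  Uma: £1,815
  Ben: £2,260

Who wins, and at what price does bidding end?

Chen wins at £5,575

Rule: the price rises until one bidder remains; the winner pays the price at which the last rival dropped out.
Limits ranked: 7,675 (Chen) > 5,575 (Quinn) > 4,060 (Eli) > 2,260 (Ben) > 1,815 (Uma) > 1,690 (Yara) > …
Bidding ends when Quinn exits at £5,575; Chen takes it.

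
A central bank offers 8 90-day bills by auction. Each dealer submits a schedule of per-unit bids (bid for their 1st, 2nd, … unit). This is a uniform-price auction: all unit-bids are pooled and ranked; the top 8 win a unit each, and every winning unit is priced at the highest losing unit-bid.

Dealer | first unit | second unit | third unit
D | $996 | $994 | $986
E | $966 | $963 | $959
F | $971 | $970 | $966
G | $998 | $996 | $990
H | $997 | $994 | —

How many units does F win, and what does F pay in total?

F: 0 units, pays $0

Pooled unit-bids ranked (top 8): 998 (G-1), 997 (H-1), 996 (D-1), 996 (G-2), 994 (D-2), 994 (H-2), 990 (G-3), 986 (D-3)
The (k+1)-th unit-bid is $971.
F wins 0 unit(s) at $971 each.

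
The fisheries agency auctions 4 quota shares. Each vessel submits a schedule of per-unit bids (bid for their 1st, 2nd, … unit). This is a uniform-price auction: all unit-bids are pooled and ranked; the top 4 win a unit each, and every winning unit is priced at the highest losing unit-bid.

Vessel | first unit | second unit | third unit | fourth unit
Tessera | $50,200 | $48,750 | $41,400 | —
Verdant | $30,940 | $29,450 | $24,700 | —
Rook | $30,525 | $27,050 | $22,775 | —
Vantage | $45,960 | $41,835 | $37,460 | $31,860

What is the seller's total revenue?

Pooled unit-bids ranked (top 4): 50,200 (Tessera-1), 48,750 (Tessera-2), 45,960 (Vantage-1), 41,835 (Vantage-2)
Highest rejected unit-bid = $41,400.
Allocation: Tessera 2, Vantage 2. Every unit priced at $41,400.
Revenue = 4 × 41,400 = $165,600.

Total revenue: $165,600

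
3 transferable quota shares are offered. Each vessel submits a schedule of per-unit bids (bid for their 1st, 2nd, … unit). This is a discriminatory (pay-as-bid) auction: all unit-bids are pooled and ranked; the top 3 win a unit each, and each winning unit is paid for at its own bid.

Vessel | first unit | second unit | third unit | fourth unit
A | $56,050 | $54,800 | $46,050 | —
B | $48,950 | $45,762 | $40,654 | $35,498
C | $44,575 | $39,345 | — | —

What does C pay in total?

Pooled unit-bids ranked (top 3): 56,050 (A-1), 54,800 (A-2), 48,950 (B-1)
Next rejected bid: $46,050 (not a price — pay-as-bid).
C wins no units.

C pays $0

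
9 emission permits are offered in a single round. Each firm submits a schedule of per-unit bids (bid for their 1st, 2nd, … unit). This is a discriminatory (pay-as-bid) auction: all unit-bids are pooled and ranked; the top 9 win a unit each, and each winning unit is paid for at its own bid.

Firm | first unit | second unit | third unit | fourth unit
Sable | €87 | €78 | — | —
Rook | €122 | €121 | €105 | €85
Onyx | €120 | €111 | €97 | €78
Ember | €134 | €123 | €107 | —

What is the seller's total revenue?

All unit-bids, highest first — top 9: 134 (Ember-1), 123 (Ember-2), 122 (Rook-1), 121 (Rook-2), 120 (Onyx-1), 111 (Onyx-2), 107 (Ember-3), 105 (Rook-3), 97 (Onyx-3)
Next rejected bid: €87 (not a price — pay-as-bid).
Each winning unit pays its own bid.
Revenue = 134 + 123 + 122 + 121 + 120 + 111 + 107 + 105 + 97 = €1,040.

Total revenue: €1,040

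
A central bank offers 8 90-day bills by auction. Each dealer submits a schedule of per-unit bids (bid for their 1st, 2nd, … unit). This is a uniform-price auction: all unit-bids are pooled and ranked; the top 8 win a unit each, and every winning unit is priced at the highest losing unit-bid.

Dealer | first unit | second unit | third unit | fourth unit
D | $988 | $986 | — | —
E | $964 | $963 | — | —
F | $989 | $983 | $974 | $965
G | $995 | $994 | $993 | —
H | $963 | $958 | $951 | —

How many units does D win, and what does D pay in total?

D: 2 units, pays $1,930

All unit-bids, highest first — top 8: 995 (G-1), 994 (G-2), 993 (G-3), 989 (F-1), 988 (D-1), 986 (D-2), 983 (F-2), 974 (F-3)
Highest rejected unit-bid = $965.
D wins 2 unit(s) at $965 each.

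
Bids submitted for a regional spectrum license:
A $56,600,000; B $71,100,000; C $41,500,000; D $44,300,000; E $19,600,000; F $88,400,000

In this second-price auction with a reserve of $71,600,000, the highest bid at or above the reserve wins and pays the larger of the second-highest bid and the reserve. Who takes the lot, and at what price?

Rule: the highest bid at or above the reserve wins and pays the larger of the second-highest bid and the reserve.
Bids ranked: 88,400,000 (F) > 71,100,000 (B) > 56,600,000 (A) > 44,300,000 (D) > 41,500,000 (C) > 19,600,000 (E)
Highest eligible bid: F at $88,400,000.
max(second-highest $71,100,000, reserve $71,600,000) = $71,600,000.

F pays $71,600,000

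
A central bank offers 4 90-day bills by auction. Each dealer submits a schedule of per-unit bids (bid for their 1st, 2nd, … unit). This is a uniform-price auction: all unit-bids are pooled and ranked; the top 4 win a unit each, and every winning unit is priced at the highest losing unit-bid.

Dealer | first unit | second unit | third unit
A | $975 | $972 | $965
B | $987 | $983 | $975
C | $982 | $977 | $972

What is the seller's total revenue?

Total revenue: $3,900

Merging the schedules and taking the best 4: 987 (B-1), 983 (B-2), 982 (C-1), 977 (C-2)
The (k+1)-th unit-bid is $975.
Allocation: B 2, C 2. Every unit priced at $975.
Revenue = 4 × 975 = $3,900.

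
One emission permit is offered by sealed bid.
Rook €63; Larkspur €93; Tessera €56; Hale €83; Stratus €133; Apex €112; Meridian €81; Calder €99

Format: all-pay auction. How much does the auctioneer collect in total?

Total revenue: €720

Rule: the highest bidder wins the item, but every bidder pays their own bid.
Bids ranked: 133 (Stratus) > 112 (Apex) > 99 (Calder) > 93 (Larkspur) > 83 (Hale) > 81 (Meridian) > …
Stratus wins with the top bid; all bids are sunk regardless.
Every bidder forfeits their bid regardless of winning.
Revenue = 63 + 93 + 56 + 83 + 133 + 112 + 81 + 99 = €720.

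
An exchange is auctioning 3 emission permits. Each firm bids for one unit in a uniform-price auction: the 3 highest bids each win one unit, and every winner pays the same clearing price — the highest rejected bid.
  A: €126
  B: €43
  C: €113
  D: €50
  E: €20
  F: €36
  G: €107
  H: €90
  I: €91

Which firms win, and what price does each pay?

A, C, G; each pays €91

Bids ranked high→low: 126 (A), 113 (C), 107 (G), 91 (I), 90 (H), …
Top 3: A, C, G.
First losing bid is I's €91, which sets the uniform price.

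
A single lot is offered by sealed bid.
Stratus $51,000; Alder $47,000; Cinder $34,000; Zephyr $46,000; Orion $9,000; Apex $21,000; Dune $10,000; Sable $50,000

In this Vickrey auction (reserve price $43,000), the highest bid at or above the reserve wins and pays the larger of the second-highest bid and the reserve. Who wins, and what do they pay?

Bids ranked: 51,000 (Stratus) > 50,000 (Sable) > 47,000 (Alder) > 46,000 (Zephyr) > 34,000 (Cinder) > 21,000 (Apex) > …
Highest eligible bid: Stratus at $51,000.
max(second-highest $50,000, reserve $43,000) = $50,000; the reserve does not bind.

Stratus pays $50,000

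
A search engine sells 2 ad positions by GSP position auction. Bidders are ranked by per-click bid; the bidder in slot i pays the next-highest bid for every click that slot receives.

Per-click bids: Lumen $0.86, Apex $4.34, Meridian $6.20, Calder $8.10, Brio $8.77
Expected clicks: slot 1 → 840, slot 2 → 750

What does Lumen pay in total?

Lumen pays $0.00

Ranked by bid: $8.77 (Brio) > $8.10 (Calder) > $6.20 (Meridian) > …
Lumen ranks below slot 2 → no slot, pays nothing.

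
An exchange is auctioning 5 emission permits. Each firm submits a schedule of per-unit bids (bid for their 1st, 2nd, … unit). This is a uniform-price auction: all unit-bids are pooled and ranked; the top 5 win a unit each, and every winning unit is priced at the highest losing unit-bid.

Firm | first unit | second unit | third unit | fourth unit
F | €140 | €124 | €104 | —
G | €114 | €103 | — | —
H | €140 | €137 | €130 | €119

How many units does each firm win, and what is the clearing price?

Pooled unit-bids ranked (top 5): 140 (F-1), 140 (H-1), 137 (H-2), 130 (H-3), 124 (F-2)
First bid not allocated: €119.
Allocation: F 2, H 3.

F 2, H 3; clearing price €119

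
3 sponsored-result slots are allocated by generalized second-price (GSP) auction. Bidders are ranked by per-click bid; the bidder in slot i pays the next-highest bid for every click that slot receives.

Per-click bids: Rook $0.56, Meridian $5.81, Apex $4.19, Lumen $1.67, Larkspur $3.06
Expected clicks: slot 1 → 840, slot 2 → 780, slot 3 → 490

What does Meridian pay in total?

Meridian pays $3519.60

Sorting advertisers: $5.81 (Meridian) > $4.19 (Apex) > $3.06 (Larkspur) > $1.67 (Lumen) > …
Meridian holds slot 1 → pays next bid $4.19 × 840 clicks = $3519.60.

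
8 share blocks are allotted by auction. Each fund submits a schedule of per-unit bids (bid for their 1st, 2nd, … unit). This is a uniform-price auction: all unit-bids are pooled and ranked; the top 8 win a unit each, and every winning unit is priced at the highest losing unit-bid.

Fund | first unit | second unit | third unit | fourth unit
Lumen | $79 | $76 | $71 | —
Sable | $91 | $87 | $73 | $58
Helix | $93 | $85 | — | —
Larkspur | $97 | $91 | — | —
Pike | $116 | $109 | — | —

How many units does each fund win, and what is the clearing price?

All unit-bids, highest first — top 8: 116 (Pike-1), 109 (Pike-2), 97 (Larkspur-1), 93 (Helix-1), 91 (Sable-1), 91 (Larkspur-2), 87 (Sable-2), 85 (Helix-2)
Highest rejected unit-bid = $79.
Allocation: Helix 2, Larkspur 2, Pike 2, Sable 2.

Helix 2, Larkspur 2, Pike 2, Sable 2; clearing price $79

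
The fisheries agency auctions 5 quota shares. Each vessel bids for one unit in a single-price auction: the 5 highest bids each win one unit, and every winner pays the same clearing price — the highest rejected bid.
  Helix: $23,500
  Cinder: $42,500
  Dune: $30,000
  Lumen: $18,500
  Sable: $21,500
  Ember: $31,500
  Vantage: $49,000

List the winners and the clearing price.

Bids ranked high→low: 49,000 (Vantage), 42,500 (Cinder), 31,500 (Ember), 30,000 (Dune), 23,500 (Helix), 21,500 (Sable), 18,500 (Lumen)
The 5 highest are Vantage, Cinder, Ember, Dune, Helix.
Clearing price = highest rejected bid = $21,500.

Vantage, Cinder, Ember, Dune, Helix; each pays $21,500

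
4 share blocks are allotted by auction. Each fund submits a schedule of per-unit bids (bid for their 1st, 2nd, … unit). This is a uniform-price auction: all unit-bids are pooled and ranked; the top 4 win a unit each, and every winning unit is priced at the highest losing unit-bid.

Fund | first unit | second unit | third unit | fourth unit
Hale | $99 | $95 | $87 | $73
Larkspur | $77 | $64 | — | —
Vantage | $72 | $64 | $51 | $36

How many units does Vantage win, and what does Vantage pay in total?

Vantage: 0 units, pays $0

Pooled unit-bids ranked (top 4): 99 (Hale-1), 95 (Hale-2), 87 (Hale-3), 77 (Larkspur-1)
The (k+1)-th unit-bid is $73.
Vantage wins 0 unit(s) at $73 each.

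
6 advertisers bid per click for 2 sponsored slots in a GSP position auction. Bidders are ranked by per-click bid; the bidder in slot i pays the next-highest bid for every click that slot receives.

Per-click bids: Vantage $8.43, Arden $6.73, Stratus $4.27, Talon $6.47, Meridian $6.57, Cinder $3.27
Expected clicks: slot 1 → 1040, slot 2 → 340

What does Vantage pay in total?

Vantage pays $6999.20

Sorting advertisers: $8.43 (Vantage) > $6.73 (Arden) > $6.57 (Meridian) > …
Vantage holds slot 1 → pays next bid $6.73 × 1040 clicks = $6999.20.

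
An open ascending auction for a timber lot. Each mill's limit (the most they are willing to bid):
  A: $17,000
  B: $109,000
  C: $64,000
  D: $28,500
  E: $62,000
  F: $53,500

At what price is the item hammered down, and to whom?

B wins at $64,000

Rule: the price rises until one bidder remains; the winner pays the price at which the last rival dropped out.
Sorting limits: 109,000 (B) > 64,000 (C) > 62,000 (E) > 53,500 (F) > 28,500 (D) > 17,000 (A)
C is the last rival to drop out, at $64,000; B remains and wins at that price.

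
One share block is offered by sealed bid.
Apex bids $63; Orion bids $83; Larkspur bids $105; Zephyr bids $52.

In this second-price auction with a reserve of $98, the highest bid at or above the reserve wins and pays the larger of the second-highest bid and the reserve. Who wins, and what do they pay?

Rule: the highest bid at or above the reserve wins and pays the larger of the second-highest bid and the reserve.
Bids ranked: 105 (Larkspur) > 83 (Orion) > 63 (Apex) > 52 (Zephyr)
Larkspur has the top bid at or above the reserve ($105).
Second-highest bid $83 is below the reserve $98, so the reserve binds → payment $98.

Larkspur pays $98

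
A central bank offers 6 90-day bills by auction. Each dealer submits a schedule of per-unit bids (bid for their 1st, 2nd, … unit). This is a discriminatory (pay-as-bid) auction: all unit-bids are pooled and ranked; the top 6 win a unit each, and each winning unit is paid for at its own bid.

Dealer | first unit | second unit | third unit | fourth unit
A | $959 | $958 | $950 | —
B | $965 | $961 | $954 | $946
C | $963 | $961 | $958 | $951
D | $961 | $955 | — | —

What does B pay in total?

B pays $1,926

Pooled unit-bids ranked (top 6): 965 (B-1), 963 (C-1), 961 (B-2), 961 (C-2), 961 (D-1), 959 (A-1)
Next rejected bid: $958 (not a price — pay-as-bid).
B's winning unit-bids: 965 + 961 = $1,926.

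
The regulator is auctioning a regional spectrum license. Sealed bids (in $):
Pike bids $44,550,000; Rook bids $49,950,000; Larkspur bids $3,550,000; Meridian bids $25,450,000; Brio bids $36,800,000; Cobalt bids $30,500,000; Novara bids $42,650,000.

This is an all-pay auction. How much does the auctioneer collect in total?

All-pay auction: the highest bidder wins the item, but every bidder pays their own bid.
Bids in order: 49,950,000 (Rook) > 44,550,000 (Pike) > 42,650,000 (Novara) > 36,800,000 (Brio) > 30,500,000 (Cobalt) > 25,450,000 (Meridian) > …
Rook wins with the top bid; all bids are sunk regardless.
Every bidder forfeits their bid regardless of winning.
Revenue = 44,550,000 + 49,950,000 + 3,550,000 + 25,450,000 + 36,800,000 + 30,500,000 + 42,650,000 = $233,450,000.

Total revenue: $233,450,000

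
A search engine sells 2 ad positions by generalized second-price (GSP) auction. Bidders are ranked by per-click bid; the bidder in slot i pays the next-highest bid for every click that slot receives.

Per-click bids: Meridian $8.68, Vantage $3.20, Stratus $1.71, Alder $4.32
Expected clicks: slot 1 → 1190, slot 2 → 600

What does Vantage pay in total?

Per-click bids in order: $8.68 (Meridian) > $4.32 (Alder) > $3.20 (Vantage) > …
Vantage ranks below slot 2 → no slot, pays nothing.

Vantage pays $0.00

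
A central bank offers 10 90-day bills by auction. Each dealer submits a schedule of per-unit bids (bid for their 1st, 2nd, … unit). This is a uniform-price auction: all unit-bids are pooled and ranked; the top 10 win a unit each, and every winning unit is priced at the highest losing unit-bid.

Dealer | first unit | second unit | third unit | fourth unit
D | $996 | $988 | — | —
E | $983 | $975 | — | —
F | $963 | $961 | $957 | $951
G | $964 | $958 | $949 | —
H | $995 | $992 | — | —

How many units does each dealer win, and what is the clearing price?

D 2, E 2, F 2, G 2, H 2; clearing price $957

All unit-bids, highest first — top 10: 996 (D-1), 995 (H-1), 992 (H-2), 988 (D-2), 983 (E-1), 975 (E-2), 964 (G-1), 963 (F-1), 961 (F-2), 958 (G-2)
The (k+1)-th unit-bid is $957.
Allocation: D 2, E 2, F 2, G 2, H 2.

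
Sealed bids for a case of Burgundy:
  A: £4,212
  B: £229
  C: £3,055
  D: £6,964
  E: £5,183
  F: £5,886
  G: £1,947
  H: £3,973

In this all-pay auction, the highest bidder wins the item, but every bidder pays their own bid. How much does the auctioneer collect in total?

Total revenue: £31,449

Rule: the highest bidder wins the item, but every bidder pays their own bid.
Sorting bids: 6,964 (D) > 5,886 (F) > 5,183 (E) > 4,212 (A) > 3,973 (H) > 3,055 (C) > …
D wins with the top bid; all bids are sunk regardless.
Every bidder forfeits their bid regardless of winning.
Revenue = 4,212 + 229 + 3,055 + 6,964 + 5,183 + 5,886 + 1,947 + 3,973 = £31,449.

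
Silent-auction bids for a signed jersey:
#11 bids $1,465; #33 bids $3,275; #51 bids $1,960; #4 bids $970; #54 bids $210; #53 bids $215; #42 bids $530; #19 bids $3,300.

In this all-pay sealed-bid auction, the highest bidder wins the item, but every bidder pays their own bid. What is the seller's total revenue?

Total revenue: $11,925

Bids ranked: 3,300 (#19) > 3,275 (#33) > 1,960 (#51) > 1,465 (#11) > 970 (#4) > 530 (#42) > …
Every bidder forfeits their bid regardless of winning.
Revenue = 1,465 + 3,275 + 1,960 + 970 + 210 + 215 + 530 + 3,300 = $11,925.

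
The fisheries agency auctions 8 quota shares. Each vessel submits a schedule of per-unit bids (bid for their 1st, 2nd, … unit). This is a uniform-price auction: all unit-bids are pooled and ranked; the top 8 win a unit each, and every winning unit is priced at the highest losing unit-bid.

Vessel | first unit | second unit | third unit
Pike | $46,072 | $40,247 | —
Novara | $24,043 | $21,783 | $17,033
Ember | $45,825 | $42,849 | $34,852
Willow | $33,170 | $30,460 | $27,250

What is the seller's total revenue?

Merging the schedules and taking the best 8: 46,072 (Pike-1), 45,825 (Ember-1), 42,849 (Ember-2), 40,247 (Pike-2), 34,852 (Ember-3), 33,170 (Willow-1), 30,460 (Willow-2), 27,250 (Willow-3)
The (k+1)-th unit-bid is $24,043.
Allocation: Ember 3, Pike 2, Willow 3. Every unit priced at $24,043.
Revenue = 8 × 24,043 = $192,344.

Total revenue: $192,344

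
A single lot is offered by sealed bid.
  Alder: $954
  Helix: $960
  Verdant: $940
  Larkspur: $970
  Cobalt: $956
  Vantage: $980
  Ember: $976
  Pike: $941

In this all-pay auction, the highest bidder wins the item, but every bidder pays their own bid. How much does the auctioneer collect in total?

Total revenue: $7,677

Sorting bids: 980 (Vantage) > 976 (Ember) > 970 (Larkspur) > 960 (Helix) > 956 (Cobalt) > 954 (Alder) > …
Every bidder forfeits their bid regardless of winning.
Revenue = 954 + 960 + 940 + 970 + 956 + 980 + 976 + 941 = $7,677.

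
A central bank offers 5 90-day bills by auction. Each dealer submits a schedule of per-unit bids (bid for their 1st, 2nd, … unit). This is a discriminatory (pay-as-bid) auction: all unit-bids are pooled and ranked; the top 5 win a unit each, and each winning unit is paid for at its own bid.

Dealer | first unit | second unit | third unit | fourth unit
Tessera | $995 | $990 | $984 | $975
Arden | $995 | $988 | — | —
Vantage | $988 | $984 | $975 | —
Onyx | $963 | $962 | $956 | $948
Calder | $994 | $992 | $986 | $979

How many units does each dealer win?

Arden 1, Calder 2, Tessera 2

Merging the schedules and taking the best 5: 995 (Tessera-1), 995 (Arden-1), 994 (Calder-1), 992 (Calder-2), 990 (Tessera-2)
Next rejected bid: $988 (not a price — pay-as-bid).
Allocation: Arden 1, Calder 2, Tessera 2.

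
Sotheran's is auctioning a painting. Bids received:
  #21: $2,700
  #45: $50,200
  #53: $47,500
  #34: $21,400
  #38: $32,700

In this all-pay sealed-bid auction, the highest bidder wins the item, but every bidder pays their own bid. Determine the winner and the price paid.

#45 pays $50,200

Bids in order: 50,200 (#45) > 47,500 (#53) > 32,700 (#38) > 21,400 (#34) > 2,700 (#21)
#45 wins with the top bid; all bids are sunk regardless.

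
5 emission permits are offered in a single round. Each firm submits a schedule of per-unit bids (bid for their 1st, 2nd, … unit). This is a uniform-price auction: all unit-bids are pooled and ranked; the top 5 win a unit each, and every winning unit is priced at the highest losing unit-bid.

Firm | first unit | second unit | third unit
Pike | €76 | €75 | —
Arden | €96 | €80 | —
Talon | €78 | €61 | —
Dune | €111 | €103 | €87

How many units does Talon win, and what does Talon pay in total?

Talon: 0 units, pays €0

Pooled unit-bids ranked (top 5): 111 (Dune-1), 103 (Dune-2), 96 (Arden-1), 87 (Dune-3), 80 (Arden-2)
The (k+1)-th unit-bid is €78.
Talon wins 0 unit(s) at €78 each.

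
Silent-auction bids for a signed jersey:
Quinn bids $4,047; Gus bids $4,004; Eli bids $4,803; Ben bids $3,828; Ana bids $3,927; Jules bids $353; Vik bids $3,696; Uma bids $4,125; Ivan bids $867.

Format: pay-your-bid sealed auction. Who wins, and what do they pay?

Sorting bids: 4,803 (Eli) > 4,125 (Uma) > 4,047 (Quinn) > 4,004 (Gus) > 3,927 (Ana) > 3,828 (Ben) > …
Eli is highest → pays own bid, $4,803.

Eli pays $4,803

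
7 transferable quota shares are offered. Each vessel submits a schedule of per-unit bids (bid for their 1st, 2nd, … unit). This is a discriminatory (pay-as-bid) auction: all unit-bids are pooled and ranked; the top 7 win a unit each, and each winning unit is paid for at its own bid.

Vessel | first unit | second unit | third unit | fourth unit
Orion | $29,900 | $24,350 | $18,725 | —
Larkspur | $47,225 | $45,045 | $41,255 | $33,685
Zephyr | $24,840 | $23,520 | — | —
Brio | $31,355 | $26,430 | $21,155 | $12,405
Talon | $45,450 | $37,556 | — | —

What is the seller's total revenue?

Merging the schedules and taking the best 7: 47,225 (Larkspur-1), 45,450 (Talon-1), 45,045 (Larkspur-2), 41,255 (Larkspur-3), 37,556 (Talon-2), 33,685 (Larkspur-4), 31,355 (Brio-1)
Next rejected bid: $29,900 (not a price — pay-as-bid).
Each winning unit pays its own bid.
Revenue = 47,225 + 45,450 + 45,045 + 41,255 + 37,556 + 33,685 + 31,355 = $281,571.

Total revenue: $281,571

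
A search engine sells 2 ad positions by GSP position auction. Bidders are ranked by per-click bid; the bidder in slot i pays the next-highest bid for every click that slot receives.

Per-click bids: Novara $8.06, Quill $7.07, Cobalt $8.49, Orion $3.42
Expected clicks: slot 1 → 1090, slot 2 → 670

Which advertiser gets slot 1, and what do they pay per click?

Sorting advertisers: $8.49 (Cobalt) > $8.06 (Novara) > $7.07 (Quill) > …
Slot 1 goes to the first-ranked bidder, Cobalt, who pays the next bid down: $8.06/click.

Cobalt; $8.06 per click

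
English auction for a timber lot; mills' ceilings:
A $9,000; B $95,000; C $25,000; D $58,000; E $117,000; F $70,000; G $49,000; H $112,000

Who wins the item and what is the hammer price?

E wins at $112,000

Limits in order: 117,000 (E) > 112,000 (H) > 95,000 (B) > 70,000 (F) > 58,000 (D) > 49,000 (G) > …
Bidding ends when H exits at $112,000; E takes it.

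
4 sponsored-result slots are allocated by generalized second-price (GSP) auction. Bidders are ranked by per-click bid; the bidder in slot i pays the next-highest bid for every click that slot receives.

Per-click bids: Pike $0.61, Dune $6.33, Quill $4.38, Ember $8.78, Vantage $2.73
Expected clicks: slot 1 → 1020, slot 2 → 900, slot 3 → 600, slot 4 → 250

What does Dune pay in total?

Dune pays $3942.00

Per-click bids in order: $8.78 (Ember) > $6.33 (Dune) > $4.38 (Quill) > $2.73 (Vantage) > $0.61 (Pike)
Dune holds slot 2 → pays next bid $4.38 × 900 clicks = $3942.00.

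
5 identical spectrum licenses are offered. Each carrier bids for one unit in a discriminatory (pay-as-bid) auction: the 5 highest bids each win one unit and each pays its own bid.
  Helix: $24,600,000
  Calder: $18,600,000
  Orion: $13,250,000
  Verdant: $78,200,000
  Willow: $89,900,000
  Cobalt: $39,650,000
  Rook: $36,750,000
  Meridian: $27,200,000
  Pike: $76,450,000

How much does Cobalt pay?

Ordering the bids: 89,900,000 (Willow), 78,200,000 (Verdant), 76,450,000 (Pike), 39,650,000 (Cobalt), 36,750,000 (Rook), 27,200,000 (Meridian), 24,600,000 (Helix), …
The 5 highest are Willow, Verdant, Pike, Cobalt, Rook.
Cobalt wins → own bid $39,650,000.

Cobalt pays $39,650,000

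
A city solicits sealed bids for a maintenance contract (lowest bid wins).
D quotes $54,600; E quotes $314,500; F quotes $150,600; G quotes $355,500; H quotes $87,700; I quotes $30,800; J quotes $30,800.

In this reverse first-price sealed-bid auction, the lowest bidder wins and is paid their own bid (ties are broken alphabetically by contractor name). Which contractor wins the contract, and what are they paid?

Bids in order: 30,800 (I) < 30,800 (J) < 54,600 (D) < 87,700 (H) < 150,600 (F) < 314,500 (E) < …
Tie at $30,800 → I wins by tie-break.
I has the lowest bid and is paid exactly that: $30,800.

I is paid $30,800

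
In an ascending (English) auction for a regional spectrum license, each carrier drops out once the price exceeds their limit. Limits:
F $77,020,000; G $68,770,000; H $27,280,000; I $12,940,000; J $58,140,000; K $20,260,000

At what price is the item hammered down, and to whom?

Sorting limits: 77,020,000 (F) > 68,770,000 (G) > 58,140,000 (J) > 27,280,000 (H) > 20,260,000 (K) > 12,940,000 (I)
Bidding ends when G exits at $68,770,000; F takes it.

F wins at $68,770,000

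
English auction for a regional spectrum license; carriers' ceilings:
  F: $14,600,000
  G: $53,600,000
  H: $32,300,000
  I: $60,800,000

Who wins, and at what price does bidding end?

I wins at $53,600,000

Ascending (English) auction: the price rises until one bidder remains; the winner pays the price at which the last rival dropped out.
Limits in order: 60,800,000 (I) > 53,600,000 (G) > 32,300,000 (H) > 14,600,000 (F)
Once the price passes $53,600,000, only I is left; the hammer falls at G's limit of $53,600,000.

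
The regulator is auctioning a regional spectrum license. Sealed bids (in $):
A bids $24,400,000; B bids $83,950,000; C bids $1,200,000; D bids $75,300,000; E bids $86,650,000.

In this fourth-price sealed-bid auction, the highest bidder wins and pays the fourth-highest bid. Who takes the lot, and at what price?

E pays $24,400,000

Rule: the highest bidder wins and pays the fourth-highest bid.
Bids ranked: 86,650,000 (E) > 83,950,000 (B) > 75,300,000 (D) > 24,400,000 (A) > 1,200,000 (C)
E wins; payment is bid #4 in the ranking = $24,400,000.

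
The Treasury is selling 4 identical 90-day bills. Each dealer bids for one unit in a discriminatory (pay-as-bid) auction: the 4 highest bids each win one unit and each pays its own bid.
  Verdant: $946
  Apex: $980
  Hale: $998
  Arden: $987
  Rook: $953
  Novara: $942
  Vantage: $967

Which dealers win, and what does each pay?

Ordering the bids: 998 (Hale), 987 (Arden), 980 (Apex), 967 (Vantage), 953 (Rook), 946 (Verdant), …
Top 4: Hale, Arden, Apex, Vantage.
Each winner pays its own bid: Hale $998, Arden $987, Apex $980, Vantage $967.

Hale $998, Arden $987, Apex $980, Vantage $967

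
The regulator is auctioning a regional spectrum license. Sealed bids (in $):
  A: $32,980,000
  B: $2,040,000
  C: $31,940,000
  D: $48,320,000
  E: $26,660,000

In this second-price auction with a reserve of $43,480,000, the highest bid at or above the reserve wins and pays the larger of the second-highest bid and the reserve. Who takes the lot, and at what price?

D pays $43,480,000

Second-price auction with a reserve of $43,480,000: the highest bid at or above the reserve wins and pays the larger of the second-highest bid and the reserve.
Sorting bids: 48,320,000 (D) > 32,980,000 (A) > 31,940,000 (C) > 26,660,000 (E) > 2,040,000 (B)
Highest eligible bid: D at $48,320,000.
Second-highest bid $32,980,000 is below the reserve $43,480,000, so the reserve binds → payment $43,480,000.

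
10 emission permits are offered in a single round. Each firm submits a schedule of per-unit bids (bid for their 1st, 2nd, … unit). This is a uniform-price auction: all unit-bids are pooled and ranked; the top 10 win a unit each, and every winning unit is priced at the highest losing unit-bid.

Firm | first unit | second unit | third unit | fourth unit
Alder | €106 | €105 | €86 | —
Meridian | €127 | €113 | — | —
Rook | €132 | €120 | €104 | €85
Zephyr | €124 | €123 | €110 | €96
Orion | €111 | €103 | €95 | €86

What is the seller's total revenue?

Total revenue: €1,040

All unit-bids, highest first — top 10: 132 (Rook-1), 127 (Meridian-1), 124 (Zephyr-1), 123 (Zephyr-2), 120 (Rook-2), 113 (Meridian-2), 111 (Orion-1), 110 (Zephyr-3), 106 (Alder-1), 105 (Alder-2)
The (k+1)-th unit-bid is €104.
Allocation: Alder 2, Meridian 2, Orion 1, Rook 2, Zephyr 3. Every unit priced at €104.
Revenue = 10 × 104 = €1,040.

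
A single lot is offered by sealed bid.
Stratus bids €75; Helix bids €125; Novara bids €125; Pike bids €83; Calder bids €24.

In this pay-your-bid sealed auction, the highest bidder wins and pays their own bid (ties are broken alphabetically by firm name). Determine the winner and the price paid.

Helix pays €125

Bids ranked: 125 (Helix) > 125 (Novara) > 83 (Pike) > 75 (Stratus) > 24 (Calder)
Tie at €125 → Helix wins by tie-break.
Helix has the highest bid and pays exactly that: €125.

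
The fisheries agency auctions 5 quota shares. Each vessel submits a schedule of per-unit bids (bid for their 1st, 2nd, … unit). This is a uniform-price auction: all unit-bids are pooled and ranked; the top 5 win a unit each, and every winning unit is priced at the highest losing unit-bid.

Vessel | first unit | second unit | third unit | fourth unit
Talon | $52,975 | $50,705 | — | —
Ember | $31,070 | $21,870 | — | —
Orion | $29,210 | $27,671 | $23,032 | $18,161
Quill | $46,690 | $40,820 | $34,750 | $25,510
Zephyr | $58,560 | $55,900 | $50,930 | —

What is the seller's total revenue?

Pooled unit-bids ranked (top 5): 58,560 (Zephyr-1), 55,900 (Zephyr-2), 52,975 (Talon-1), 50,930 (Zephyr-3), 50,705 (Talon-2)
First bid not allocated: $46,690.
Allocation: Talon 2, Zephyr 3. Every unit priced at $46,690.
Revenue = 5 × 46,690 = $233,450.

Total revenue: $233,450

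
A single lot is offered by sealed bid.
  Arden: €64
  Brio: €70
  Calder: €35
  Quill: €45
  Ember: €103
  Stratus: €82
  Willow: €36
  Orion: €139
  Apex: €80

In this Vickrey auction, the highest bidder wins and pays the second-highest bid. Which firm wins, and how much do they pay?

Orion pays €103

Bids ranked: 139 (Orion) > 103 (Ember) > 82 (Stratus) > 80 (Apex) > 70 (Brio) > 64 (Arden) > …
Orion wins with the highest bid; price is set by the runner-up at €103.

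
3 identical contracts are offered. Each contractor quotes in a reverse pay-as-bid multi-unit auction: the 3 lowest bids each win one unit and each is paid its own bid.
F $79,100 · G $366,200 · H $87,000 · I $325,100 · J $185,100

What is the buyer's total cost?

Ordering the bids: 79,100 (F), 87,000 (H), 185,100 (J), 325,100 (I), 366,200 (G)
Winners (3 units): F, H, J.
Total cost = 79,100 + 87,000 + 185,100 = $351,200.

Total cost: $351,200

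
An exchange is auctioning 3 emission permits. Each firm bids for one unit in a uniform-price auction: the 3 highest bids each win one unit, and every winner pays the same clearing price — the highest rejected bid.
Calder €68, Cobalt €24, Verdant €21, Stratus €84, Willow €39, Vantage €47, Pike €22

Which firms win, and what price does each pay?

Sorting: 84 (Stratus), 68 (Calder), 47 (Vantage), 39 (Willow), 24 (Cobalt), …
The 3 highest are Stratus, Calder, Vantage.
Clearing price = highest rejected bid = €39.

Stratus, Calder, Vantage; each pays €39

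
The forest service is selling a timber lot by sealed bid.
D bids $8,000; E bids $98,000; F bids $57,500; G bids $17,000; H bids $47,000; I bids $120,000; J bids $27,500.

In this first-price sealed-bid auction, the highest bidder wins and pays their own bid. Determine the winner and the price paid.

I pays $120,000

Sorting bids: 120,000 (I) > 98,000 (E) > 57,500 (F) > 47,000 (H) > 27,500 (J) > 17,000 (G) > …
I is highest → pays own bid, $120,000.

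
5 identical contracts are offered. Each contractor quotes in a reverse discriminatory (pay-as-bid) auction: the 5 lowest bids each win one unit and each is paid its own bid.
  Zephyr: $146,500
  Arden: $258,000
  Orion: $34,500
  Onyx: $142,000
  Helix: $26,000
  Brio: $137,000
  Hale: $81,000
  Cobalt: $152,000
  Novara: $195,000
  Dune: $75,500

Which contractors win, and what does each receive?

Ordering the bids: 26,000 (Helix), 34,500 (Orion), 75,500 (Dune), 81,000 (Hale), 137,000 (Brio), 142,000 (Onyx), 146,500 (Zephyr), …
Winners (5 units): Helix, Orion, Dune, Hale, Brio.
Each winner is paid its own bid: Helix $26,000, Orion $34,500, Dune $75,500, Hale $81,000, Brio $137,000.

Helix $26,000, Orion $34,500, Dune $75,500, Hale $81,000, Brio $137,000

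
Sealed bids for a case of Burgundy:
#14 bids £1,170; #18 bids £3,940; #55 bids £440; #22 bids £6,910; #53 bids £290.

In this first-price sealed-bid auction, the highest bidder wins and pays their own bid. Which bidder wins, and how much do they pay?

Sorting bids: 6,910 (#22) > 3,940 (#18) > 1,170 (#14) > 440 (#55) > 290 (#53)
First-price: #22 pays what they bid, £6,910.

#22 pays £6,910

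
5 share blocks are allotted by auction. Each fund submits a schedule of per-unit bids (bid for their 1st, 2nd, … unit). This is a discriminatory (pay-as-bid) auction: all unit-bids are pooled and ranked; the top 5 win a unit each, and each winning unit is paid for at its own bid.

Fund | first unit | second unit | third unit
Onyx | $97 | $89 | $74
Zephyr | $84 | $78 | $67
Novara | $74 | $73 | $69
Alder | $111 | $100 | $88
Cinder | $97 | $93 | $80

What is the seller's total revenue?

Total revenue: $498

All unit-bids, highest first — top 5: 111 (Alder-1), 100 (Alder-2), 97 (Onyx-1), 97 (Cinder-1), 93 (Cinder-2)
Next rejected bid: $89 (not a price — pay-as-bid).
Each winning unit pays its own bid.
Revenue = 111 + 100 + 97 + 97 + 93 = $498.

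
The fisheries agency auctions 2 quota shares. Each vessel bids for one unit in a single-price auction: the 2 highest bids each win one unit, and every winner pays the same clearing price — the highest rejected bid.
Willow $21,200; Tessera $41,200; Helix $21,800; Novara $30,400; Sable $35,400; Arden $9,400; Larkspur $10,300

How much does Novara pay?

Bids ranked high→low: 41,200 (Tessera), 35,400 (Sable), 30,400 (Novara), 21,800 (Helix), …
Top 2: Tessera, Sable.
First losing bid is Novara's $30,400, which sets the uniform price.
Novara does not win → pays $0.

Novara pays $0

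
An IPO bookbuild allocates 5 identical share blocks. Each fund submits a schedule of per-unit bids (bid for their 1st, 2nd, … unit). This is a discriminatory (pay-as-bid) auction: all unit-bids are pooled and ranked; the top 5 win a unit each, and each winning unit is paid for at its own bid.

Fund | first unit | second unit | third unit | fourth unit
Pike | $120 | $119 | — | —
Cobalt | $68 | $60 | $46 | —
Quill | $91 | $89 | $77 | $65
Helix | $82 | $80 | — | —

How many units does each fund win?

Helix 1, Pike 2, Quill 2

All unit-bids, highest first — top 5: 120 (Pike-1), 119 (Pike-2), 91 (Quill-1), 89 (Quill-2), 82 (Helix-1)
Next rejected bid: $80 (not a price — pay-as-bid).
Allocation: Helix 1, Pike 2, Quill 2.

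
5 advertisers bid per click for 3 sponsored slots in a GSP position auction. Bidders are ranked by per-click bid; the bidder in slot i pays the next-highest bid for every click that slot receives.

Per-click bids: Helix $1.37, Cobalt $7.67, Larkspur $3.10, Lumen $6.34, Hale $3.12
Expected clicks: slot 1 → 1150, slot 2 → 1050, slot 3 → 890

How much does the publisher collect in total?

Ranked by bid: $7.67 (Cobalt) > $6.34 (Lumen) > $3.12 (Hale) > $3.10 (Larkspur) > …
Slot 1: Cobalt pays $6.34 × 1150 = $7291.00
Slot 2: Lumen pays $3.12 × 1050 = $3276.00
Slot 3: Hale pays $3.10 × 890 = $2759.00
Total = $13326.00

Total revenue: $13326.00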